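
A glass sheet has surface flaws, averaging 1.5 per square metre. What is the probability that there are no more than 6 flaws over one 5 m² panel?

Over the interval, μ = 1.5 × 5 = 7.5 (a 5 m² panel = 5 square metres).
P(N ≤ 6) = Σ_{j=0}^{6} e^(−μ) μ^j/j! ≈ 0.3782.

0.3782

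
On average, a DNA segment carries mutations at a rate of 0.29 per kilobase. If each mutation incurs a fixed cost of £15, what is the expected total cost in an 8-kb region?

£34.8

E[N] = 0.29 × 8 = 2.32 (an 8-kb region = 8 kilobases); E[cost] = 2.32 × £15 = £34.8.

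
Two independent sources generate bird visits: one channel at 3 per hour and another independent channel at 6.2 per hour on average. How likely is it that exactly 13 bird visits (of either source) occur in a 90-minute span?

Independent Poisson processes superpose: combined rate λ = 3 + 6.2 = 9.2 per hour.
Over the interval, μ = 9.2 × 1.5 = 13.8 (a 90-minute span = 1.5 hours).
P(N = 13) = e^(−13.8) · 13.8^13/13! ≈ 0.1074.

0.1074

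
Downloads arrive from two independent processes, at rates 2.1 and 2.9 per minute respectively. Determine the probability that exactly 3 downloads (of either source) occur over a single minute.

Independent Poisson processes superpose: combined rate λ = 2.1 + 2.9 = 5 per minute.
So μ = 5.
P(N = 3) = e^(−5) · 5^3/3! ≈ 0.1404.

0.1404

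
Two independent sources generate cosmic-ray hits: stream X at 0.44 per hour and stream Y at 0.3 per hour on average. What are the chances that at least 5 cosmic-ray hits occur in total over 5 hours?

0.3128

Independent Poisson processes superpose: combined rate λ = 0.44 + 0.3 = 0.74 per hour.
Over the interval, μ = 0.74 × 5 = 3.7 (5 hours).
P(N ≥ 5) = 1 − P(N ≤ 4) ≈ 0.3128.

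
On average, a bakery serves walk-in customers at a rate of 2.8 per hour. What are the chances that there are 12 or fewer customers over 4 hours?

Over the interval, μ = 2.8 × 4 = 11.2 (4 hours).
P(N ≤ 12) = Σ_{j=0}^{12} e^(−μ) μ^j/j! ≈ 0.6666.

0.6666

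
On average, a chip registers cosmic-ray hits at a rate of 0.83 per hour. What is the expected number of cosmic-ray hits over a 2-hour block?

1.66

E[N] = λt = 0.83 × 2 = 1.66 (a 2-hour block = 2 hours).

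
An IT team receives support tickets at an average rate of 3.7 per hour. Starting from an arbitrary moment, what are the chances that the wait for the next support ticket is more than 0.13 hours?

0.6182

The wait for the next event is exponential with rate λ = 3.7 per hour.
P(T > 0.13) = e^(−λt) = e^(−3.7 × 0.13) = e^(−0.481) ≈ 0.6182.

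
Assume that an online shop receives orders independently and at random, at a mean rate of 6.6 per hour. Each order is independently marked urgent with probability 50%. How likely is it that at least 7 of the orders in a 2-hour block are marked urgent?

0.4892

Thinning: the orders that are marked urgent themselves form a Poisson process with rate 0.5 × 6.6 = 3.3 per hour.
Over the interval, μ = 3.3 × 2 = 6.6 (a 2-hour block = 2 hours).
P(N ≥ 7) = 1 − P(N ≤ 6) ≈ 0.4892.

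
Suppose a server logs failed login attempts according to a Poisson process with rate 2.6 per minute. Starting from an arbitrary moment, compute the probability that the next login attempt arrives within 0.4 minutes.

0.6465

Inter-arrival times are exponential with rate λ = 2.6 per minute.
P(T ≤ 0.4) = 1 − e^(−λt) = 1 − e^(−2.6 × 0.4) = 1 − e^(−1.04) ≈ 0.6465.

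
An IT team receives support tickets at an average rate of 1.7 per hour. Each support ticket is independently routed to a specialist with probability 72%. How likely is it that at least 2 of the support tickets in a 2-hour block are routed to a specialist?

0.7019

Thinning: the support tickets that are routed to a specialist themselves form a Poisson process with rate 0.72 × 1.7 = 1.224 per hour.
Over the interval, μ = 1.224 × 2 = 2.448 (a 2-hour block = 2 hours).
P(N ≥ 2) = 1 − P(N ≤ 1) ≈ 0.7019.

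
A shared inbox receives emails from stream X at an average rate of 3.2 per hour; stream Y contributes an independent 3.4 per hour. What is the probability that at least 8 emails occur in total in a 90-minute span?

Independent Poisson processes superpose: combined rate λ = 3.2 + 3.4 = 6.6 per hour.
Over the interval, μ = 6.6 × 1.5 = 9.9 (a 90-minute span = 1.5 hours).
P(N ≥ 8) = 1 − P(N ≤ 7) ≈ 0.7706.

0.7706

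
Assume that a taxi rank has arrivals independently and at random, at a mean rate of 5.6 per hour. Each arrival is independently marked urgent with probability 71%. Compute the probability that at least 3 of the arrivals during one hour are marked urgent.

0.7584

Thinning: the arrivals that are marked urgent themselves form a Poisson process with rate 0.71 × 5.6 = 3.976 per hour.
So μ = 3.976.
P(N ≥ 3) = 1 − P(N ≤ 2) ≈ 0.7584.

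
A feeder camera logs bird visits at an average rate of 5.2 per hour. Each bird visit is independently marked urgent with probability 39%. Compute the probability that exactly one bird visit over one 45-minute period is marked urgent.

Thinning: the bird visits that are marked urgent themselves form a Poisson process with rate 0.39 × 5.2 = 2.028 per hour.
Over the interval, μ = 2.028 × 0.75 = 1.521 (a 45-minute period = 0.75 hours).
P(N = 1) = e^(−1.521) · 1.521^1/1! ≈ 0.3323.

0.3323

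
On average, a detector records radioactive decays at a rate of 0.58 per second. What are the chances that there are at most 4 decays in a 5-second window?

Over the interval, μ = 0.58 × 5 = 2.9 (a 5-second window = 5 seconds).
P(N ≤ 4) = Σ_{j=0}^{4} e^(−μ) μ^j/j! ≈ 0.8318.

0.8318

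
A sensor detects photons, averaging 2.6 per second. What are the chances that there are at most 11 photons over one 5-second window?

Over the interval, μ = 2.6 × 5 = 13 (a 5-second window = 5 seconds).
P(N ≤ 11) = Σ_{j=0}^{11} e^(−μ) μ^j/j! ≈ 0.3532.

0.3532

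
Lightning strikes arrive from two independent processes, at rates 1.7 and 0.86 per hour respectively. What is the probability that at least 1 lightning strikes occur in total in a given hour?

0.9227

Independent Poisson processes superpose: combined rate λ = 1.7 + 0.86 = 2.56 per hour.
So μ = 2.56.
P(N ≥ 1) = 1 − P(N ≤ 0) ≈ 0.9227.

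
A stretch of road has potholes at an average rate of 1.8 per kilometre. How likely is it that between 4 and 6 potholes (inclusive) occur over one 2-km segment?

0.4115

Over the interval, μ = 1.8 × 2 = 3.6 (a 2-km segment = 2 kilometres).
P(4 ≤ N ≤ 6) = Σ_{j=4}^{6} e^(−3.6) · 3.6^j/j! ≈ 0.4115.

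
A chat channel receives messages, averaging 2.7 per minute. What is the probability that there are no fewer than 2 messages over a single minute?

0.7513

With mean μ = 2.7 per minute,
P(N ≥ 2) = 1 − P(N ≤ 1) = 1 − Σ_{j=0}^{1} e^(−μ) μ^j/j! ≈ 0.7513.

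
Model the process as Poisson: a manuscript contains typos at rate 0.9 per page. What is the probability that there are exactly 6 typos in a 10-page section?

0.0911

Over the interval, μ = 0.9 × 10 = 9 (a 10-page section = 10 pages).
P(N = 6) = e^(−μ) μ^6/6! = e^(−9) · 9^6/720 ≈ 0.0911.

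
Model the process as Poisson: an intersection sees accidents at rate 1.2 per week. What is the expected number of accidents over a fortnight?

2.4

E[N] = λt = 1.2 × 2 = 2.4 (a fortnight = 2 weeks).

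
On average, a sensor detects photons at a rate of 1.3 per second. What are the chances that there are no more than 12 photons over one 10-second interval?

0.4631

Over the interval, μ = 1.3 × 10 = 13 (a 10-second interval = 10 seconds).
P(N ≤ 12) = Σ_{j=0}^{12} e^(−μ) μ^j/j! ≈ 0.4631.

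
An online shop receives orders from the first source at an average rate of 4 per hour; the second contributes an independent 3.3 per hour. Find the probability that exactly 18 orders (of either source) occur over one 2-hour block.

0.0648

Independent Poisson processes superpose: combined rate λ = 4 + 3.3 = 7.3 per hour.
Over the interval, μ = 7.3 × 2 = 14.6 (a 2-hour block = 2 hours).
P(N = 18) = e^(−14.6) · 14.6^18/18! ≈ 0.0648.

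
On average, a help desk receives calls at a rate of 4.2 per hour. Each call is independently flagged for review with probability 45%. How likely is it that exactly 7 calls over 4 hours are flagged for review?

Thinning: the calls that are flagged for review themselves form a Poisson process with rate 0.45 × 4.2 = 1.89 per hour.
Over the interval, μ = 1.89 × 4 = 7.56 (4 hours).
P(N = 7) = e^(−7.56) · 7.56^7/7! ≈ 0.1459.

0.1459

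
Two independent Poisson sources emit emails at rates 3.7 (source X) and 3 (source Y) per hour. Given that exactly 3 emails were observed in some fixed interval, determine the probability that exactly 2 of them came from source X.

0.4097

Given the total, each event is independently from source X with probability p = λ_X/(λ_X+λ_Y) = 3.7/6.7 ≈ 0.5522.
So K ~ Binomial(3, 3.7/6.7): P(K = 2) = C(3,2) · (3.7/6.7)^2 · (3/6.7)^1 ≈ 0.4097.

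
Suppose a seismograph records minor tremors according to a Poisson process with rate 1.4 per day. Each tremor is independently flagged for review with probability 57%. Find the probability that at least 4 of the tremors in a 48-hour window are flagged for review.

Thinning: the tremors that are flagged for review themselves form a Poisson process with rate 0.57 × 1.4 = 0.798 per day.
Over the interval, μ = 0.798 × 2 = 1.596 (a 48-hour window = 2 days).
P(N ≥ 4) = 1 − P(N ≤ 3) ≈ 0.0783.

0.0783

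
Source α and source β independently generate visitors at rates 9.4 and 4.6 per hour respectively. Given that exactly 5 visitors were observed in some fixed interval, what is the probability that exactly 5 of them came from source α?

Given the total, each event is independently from source α with probability p = λ_α/(λ_α+λ_β) = 9.4/14 ≈ 0.6714.
So K ~ Binomial(5, 9.4/14): P(K = 5) = C(5,5) · (9.4/14)^5 · (4.6/14)^0 ≈ 0.1365.

0.1365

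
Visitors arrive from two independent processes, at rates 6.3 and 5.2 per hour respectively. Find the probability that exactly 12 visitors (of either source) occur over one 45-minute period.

Independent Poisson processes superpose: combined rate λ = 6.3 + 5.2 = 11.5 per hour.
Over the interval, μ = 11.5 × 0.75 = 8.625 (a 45-minute period = 0.75 hours).
P(N = 12) = e^(−8.625) · 8.625^12/12! ≈ 0.0635.

0.0635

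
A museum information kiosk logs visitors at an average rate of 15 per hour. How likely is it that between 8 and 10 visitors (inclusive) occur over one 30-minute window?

Over the interval, μ = 15 × 0.5 = 7.5 (a 30-minute window = 0.5 hours).
P(8 ≤ N ≤ 10) = Σ_{j=8}^{10} e^(−7.5) · 7.5^j/j! ≈ 0.3376.

0.3376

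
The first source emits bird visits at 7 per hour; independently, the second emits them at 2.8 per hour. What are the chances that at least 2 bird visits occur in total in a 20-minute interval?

Independent Poisson processes superpose: combined rate λ = 7 + 2.8 = 9.8 per hour.
Over the interval, μ = 9.8 × 1/3 ≈ 3.26667 (a 20-minute interval = 1/3 hours).
P(N ≥ 2) = 1 − P(N ≤ 1) ≈ 0.8373.

0.8373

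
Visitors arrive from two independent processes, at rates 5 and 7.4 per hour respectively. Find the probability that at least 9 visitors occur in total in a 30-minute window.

Independent Poisson processes superpose: combined rate λ = 5 + 7.4 = 12.4 per hour.
Over the interval, μ = 12.4 × 0.5 = 6.2 (a 30-minute window = 0.5 hours).
P(N ≥ 9) = 1 − P(N ≤ 8) ≈ 0.1741.

0.1741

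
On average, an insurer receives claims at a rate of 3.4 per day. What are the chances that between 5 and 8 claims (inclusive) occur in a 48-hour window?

Over the interval, μ = 3.4 × 2 = 6.8 (a 48-hour window = 2 days).
P(5 ≤ N ≤ 8) = Σ_{j=5}^{8} e^(−6.8) · 6.8^j/j! ≈ 0.5627.

0.5627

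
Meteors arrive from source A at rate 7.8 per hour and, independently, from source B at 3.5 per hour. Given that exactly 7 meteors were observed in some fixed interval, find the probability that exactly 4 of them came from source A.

0.2361

Given the total, each event is independently from source A with probability p = λ_A/(λ_A+λ_B) = 7.8/11.3 ≈ 0.6903.
So K ~ Binomial(7, 7.8/11.3): P(K = 4) = C(7,4) · (7.8/11.3)^4 · (3.5/11.3)^3 ≈ 0.2361.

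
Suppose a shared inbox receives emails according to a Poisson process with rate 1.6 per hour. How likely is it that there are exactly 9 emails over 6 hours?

Over the interval, μ = 1.6 × 6 = 9.6 (6 hours).
P(N = 9) = e^(−μ) μ^9/9! = e^(−9.6) · 9.6^9/362880 ≈ 0.1293.

0.1293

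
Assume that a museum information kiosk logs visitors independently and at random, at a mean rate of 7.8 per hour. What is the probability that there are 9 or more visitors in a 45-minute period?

0.1377

Over the interval, μ = 7.8 × 0.75 = 5.85 (a 45-minute period = 0.75 hours).
P(N ≥ 9) = 1 − P(N ≤ 8) = 1 − Σ_{j=0}^{8} e^(−μ) μ^j/j! ≈ 0.1377.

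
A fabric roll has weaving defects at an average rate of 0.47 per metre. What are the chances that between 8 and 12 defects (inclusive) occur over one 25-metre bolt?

0.5035

Over the interval, μ = 0.47 × 25 = 11.75 (a 25-metre bolt = 25 metres).
P(8 ≤ N ≤ 12) = Σ_{j=8}^{12} e^(−11.75) · 11.75^j/j! ≈ 0.5035.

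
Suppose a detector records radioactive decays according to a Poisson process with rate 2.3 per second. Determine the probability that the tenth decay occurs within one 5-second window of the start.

0.7112

Over the interval, μ = 2.3 × 5 = 11.5 (a 5-second window = 5 seconds).
The tenth arrival falls in the interval iff at least 10 events occur there: P(S_10 ≤ t) = P(N ≥ 10) = 1 − P(N ≤ 9) ≈ 0.7112.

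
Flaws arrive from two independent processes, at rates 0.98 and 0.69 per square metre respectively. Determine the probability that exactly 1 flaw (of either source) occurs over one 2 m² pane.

0.1184

Independent Poisson processes superpose: combined rate λ = 0.98 + 0.69 = 1.67 per square metre.
Over the interval, μ = 1.67 × 2 = 3.34 (a 2 m² pane = 2 square metres).
P(N = 1) = e^(−3.34) · 3.34^1/1! ≈ 0.1184.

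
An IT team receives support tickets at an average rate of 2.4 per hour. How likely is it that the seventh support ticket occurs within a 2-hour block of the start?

0.2092

Over the interval, μ = 2.4 × 2 = 4.8 (a 2-hour block = 2 hours).
The seventh arrival falls in the interval iff at least 7 events occur there: P(S_7 ≤ t) = P(N ≥ 7) = 1 − P(N ≤ 6) ≈ 0.2092.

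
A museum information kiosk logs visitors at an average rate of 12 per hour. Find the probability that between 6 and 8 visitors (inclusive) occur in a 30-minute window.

Over the interval, μ = 12 × 0.5 = 6 (a 30-minute window = 0.5 hours).
P(6 ≤ N ≤ 8) = Σ_{j=6}^{8} e^(−6) · 6^j/j! ≈ 0.4016.

0.4016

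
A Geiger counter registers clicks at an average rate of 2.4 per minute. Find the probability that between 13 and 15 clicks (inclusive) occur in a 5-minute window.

Over the interval, μ = 2.4 × 5 = 12 (a 5-minute window = 5 minutes).
P(13 ≤ N ≤ 15) = Σ_{j=13}^{15} e^(−12) · 12^j/j! ≈ 0.2685.

0.2685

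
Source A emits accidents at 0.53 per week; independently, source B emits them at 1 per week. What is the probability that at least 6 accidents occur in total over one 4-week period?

Independent Poisson processes superpose: combined rate λ = 0.53 + 1 = 1.53 per week.
Over the interval, μ = 1.53 × 4 = 6.12 (a 4-week period = 4 weeks).
P(N ≥ 6) = 1 − P(N ≤ 5) ≈ 0.5734.

0.5734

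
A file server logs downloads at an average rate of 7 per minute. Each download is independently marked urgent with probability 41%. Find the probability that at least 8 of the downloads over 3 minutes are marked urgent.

0.6285

Thinning: the downloads that are marked urgent themselves form a Poisson process with rate 0.41 × 7 = 2.87 per minute.
Over the interval, μ = 2.87 × 3 = 8.61 (3 minutes).
P(N ≥ 8) = 1 − P(N ≤ 7) ≈ 0.6285.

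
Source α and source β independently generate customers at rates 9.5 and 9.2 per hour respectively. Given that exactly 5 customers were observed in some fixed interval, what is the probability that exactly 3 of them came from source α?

Given the total, each event is independently from source α with probability p = λ_α/(λ_α+λ_β) = 9.5/18.7 ≈ 0.5080.
So K ~ Binomial(5, 9.5/18.7): P(K = 3) = C(5,3) · (9.5/18.7)^3 · (9.2/18.7)^2 ≈ 0.3173.

0.3173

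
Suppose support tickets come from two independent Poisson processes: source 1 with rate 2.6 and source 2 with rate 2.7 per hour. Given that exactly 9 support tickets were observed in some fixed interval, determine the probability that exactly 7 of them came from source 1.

Given the total, each event is independently from source 1 with probability p = λ_1/(λ_1+λ_2) = 2.6/5.3 ≈ 0.4906.
So K ~ Binomial(9, 2.6/5.3): P(K = 7) = C(9,7) · (2.6/5.3)^7 · (2.7/5.3)^2 ≈ 0.0639.

0.0639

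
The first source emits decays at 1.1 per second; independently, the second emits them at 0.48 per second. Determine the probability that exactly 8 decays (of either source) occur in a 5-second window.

Independent Poisson processes superpose: combined rate λ = 1.1 + 0.48 = 1.58 per second.
Over the interval, μ = 1.58 × 5 = 7.9 (a 5-second window = 5 seconds).
P(N = 8) = e^(−7.9) · 7.9^8/8! ≈ 0.1395.

0.1395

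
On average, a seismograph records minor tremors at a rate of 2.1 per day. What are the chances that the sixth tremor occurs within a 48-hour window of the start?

0.2469

Over the interval, μ = 2.1 × 2 = 4.2 (a 48-hour window = 2 days).
The sixth arrival falls in the interval iff at least 6 events occur there: P(S_6 ≤ t) = P(N ≥ 6) = 1 − P(N ≤ 5) ≈ 0.2469.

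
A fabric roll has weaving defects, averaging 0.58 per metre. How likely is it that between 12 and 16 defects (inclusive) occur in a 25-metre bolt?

Over the interval, μ = 0.58 × 25 = 14.5 (a 25-metre bolt = 25 metres).
P(12 ≤ N ≤ 16) = Σ_{j=12}^{16} e^(−14.5) · 14.5^j/j! ≈ 0.4911.

0.4911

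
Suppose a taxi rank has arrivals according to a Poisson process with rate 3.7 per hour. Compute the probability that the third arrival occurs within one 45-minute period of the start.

0.5246

Over the interval, μ = 3.7 × 0.75 = 2.775 (a 45-minute period = 0.75 hours).
The third arrival falls in the interval iff at least 3 events occur there: P(S_3 ≤ t) = P(N ≥ 3) = 1 − P(N ≤ 2) ≈ 0.5246.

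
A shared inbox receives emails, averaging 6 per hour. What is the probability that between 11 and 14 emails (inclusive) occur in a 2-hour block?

0.4248

Over the interval, μ = 6 × 2 = 12 (a 2-hour block = 2 hours).
P(11 ≤ N ≤ 14) = Σ_{j=11}^{14} e^(−12) · 12^j/j! ≈ 0.4248.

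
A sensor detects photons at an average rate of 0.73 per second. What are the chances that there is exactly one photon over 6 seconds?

Over the interval, μ = 0.73 × 6 = 4.38 (6 seconds).
P(N = 1) = e^(−μ) μ^1/1! = e^(−4.38) · 4.38^1/1 ≈ 0.0549.

0.0549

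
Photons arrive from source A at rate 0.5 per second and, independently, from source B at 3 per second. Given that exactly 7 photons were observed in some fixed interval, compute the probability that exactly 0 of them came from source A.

Given the total, each event is independently from source A with probability p = λ_A/(λ_A+λ_B) = 0.5/3.5 ≈ 0.1429.
So K ~ Binomial(7, 0.5/3.5): P(K = 0) = C(7,0) · (0.5/3.5)^0 · (3/3.5)^7 ≈ 0.3399.

0.3399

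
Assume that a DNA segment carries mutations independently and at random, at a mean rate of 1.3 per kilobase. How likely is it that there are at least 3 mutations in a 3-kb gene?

Over the interval, μ = 1.3 × 3 = 3.9 (a 3-kb gene = 3 kilobases).
P(N ≥ 3) = 1 − P(N ≤ 2) = 1 − Σ_{j=0}^{2} e^(−μ) μ^j/j! ≈ 0.7469.

0.7469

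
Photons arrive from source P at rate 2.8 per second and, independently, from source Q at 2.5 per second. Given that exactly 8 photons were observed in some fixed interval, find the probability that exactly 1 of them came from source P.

Given the total, each event is independently from source P with probability p = λ_P/(λ_P+λ_Q) = 2.8/5.3 ≈ 0.5283.
So K ~ Binomial(8, 2.8/5.3): P(K = 1) = C(8,1) · (2.8/5.3)^1 · (2.5/5.3)^7 ≈ 0.0220.

0.0220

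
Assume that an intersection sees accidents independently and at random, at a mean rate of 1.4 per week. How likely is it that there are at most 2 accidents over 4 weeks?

0.0824

Over the interval, μ = 1.4 × 4 = 5.6 (4 weeks).
P(N ≤ 2) = Σ_{j=0}^{2} e^(−μ) μ^j/j! ≈ 0.0824.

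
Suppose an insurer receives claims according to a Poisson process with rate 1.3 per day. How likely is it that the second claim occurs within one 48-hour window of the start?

Over the interval, μ = 1.3 × 2 = 2.6 (a 48-hour window = 2 days).
The second arrival falls in the interval iff at least 2 events occur there: P(S_2 ≤ t) = P(N ≥ 2) = 1 − P(N ≤ 1) ≈ 0.7326.

0.7326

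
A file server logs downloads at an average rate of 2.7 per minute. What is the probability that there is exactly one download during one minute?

With mean μ = 2.7 per minute,
P(N = 1) = e^(−μ) μ^1/1! = e^(−2.7) · 2.7^1/1 ≈ 0.1815.

0.1815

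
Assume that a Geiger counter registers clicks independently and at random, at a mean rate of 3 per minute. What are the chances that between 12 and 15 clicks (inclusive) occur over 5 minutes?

Over the interval, μ = 3 × 5 = 15 (5 minutes).
P(12 ≤ N ≤ 15) = Σ_{j=12}^{15} e^(−15) · 15^j/j! ≈ 0.3833.

0.3833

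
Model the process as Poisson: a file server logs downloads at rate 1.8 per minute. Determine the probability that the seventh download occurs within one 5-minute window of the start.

Over the interval, μ = 1.8 × 5 = 9 (a 5-minute window = 5 minutes).
The seventh arrival falls in the interval iff at least 7 events occur there: P(S_7 ≤ t) = P(N ≥ 7) = 1 − P(N ≤ 6) ≈ 0.7932.

0.7932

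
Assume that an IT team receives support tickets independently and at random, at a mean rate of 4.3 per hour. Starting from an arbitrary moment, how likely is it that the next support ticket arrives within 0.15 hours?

Inter-arrival times are exponential with rate λ = 4.3 per hour.
P(T ≤ 0.15) = 1 − e^(−λt) = 1 − e^(−4.3 × 0.15) = 1 − e^(−0.645) ≈ 0.4753.

0.4753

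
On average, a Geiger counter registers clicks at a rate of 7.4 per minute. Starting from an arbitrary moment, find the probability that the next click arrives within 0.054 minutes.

0.3294

Inter-arrival times are exponential with rate λ = 7.4 per minute.
P(T ≤ 0.054) = 1 − e^(−λt) = 1 − e^(−7.4 × 0.054) = 1 − e^(−0.3996) ≈ 0.3294.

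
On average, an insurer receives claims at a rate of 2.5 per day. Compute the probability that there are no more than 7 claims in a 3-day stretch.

Over the interval, μ = 2.5 × 3 = 7.5 (a 3-day stretch = 3 days).
P(N ≤ 7) = Σ_{j=0}^{7} e^(−μ) μ^j/j! ≈ 0.5246.

0.5246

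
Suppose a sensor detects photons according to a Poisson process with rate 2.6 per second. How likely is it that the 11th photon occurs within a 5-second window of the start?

Over the interval, μ = 2.6 × 5 = 13 (a 5-second window = 5 seconds).
The 11th arrival falls in the interval iff at least 11 events occur there: P(S_11 ≤ t) = P(N ≥ 11) = 1 − P(N ≤ 10) ≈ 0.7483.

0.7483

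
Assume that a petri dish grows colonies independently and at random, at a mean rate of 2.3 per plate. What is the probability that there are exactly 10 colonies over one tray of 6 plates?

Over the interval, μ = 2.3 × 6 = 13.8 (a tray of 6 plates = 6 plates).
P(N = 10) = e^(−μ) μ^10/10! = e^(−13.8) · 13.8^10/3628800 ≈ 0.0701.

0.0701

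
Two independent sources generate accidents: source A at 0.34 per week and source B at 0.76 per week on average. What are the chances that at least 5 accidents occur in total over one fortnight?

0.0725

Independent Poisson processes superpose: combined rate λ = 0.34 + 0.76 = 1.1 per week.
Over the interval, μ = 1.1 × 2 = 2.2 (a fortnight = 2 weeks).
P(N ≥ 5) = 1 − P(N ≤ 4) ≈ 0.0725.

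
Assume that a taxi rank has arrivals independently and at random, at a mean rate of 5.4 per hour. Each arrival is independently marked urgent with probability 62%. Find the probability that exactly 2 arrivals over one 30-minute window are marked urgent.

Thinning: the arrivals that are marked urgent themselves form a Poisson process with rate 0.62 × 5.4 = 3.348 per hour.
Over the interval, μ = 3.348 × 0.5 = 1.674 (a 30-minute window = 0.5 hours).
P(N = 2) = e^(−1.674) · 1.674^2/2! ≈ 0.2627.

0.2627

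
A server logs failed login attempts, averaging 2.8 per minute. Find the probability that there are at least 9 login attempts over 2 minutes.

0.1143

Over the interval, μ = 2.8 × 2 = 5.6 (2 minutes).
P(N ≥ 9) = 1 − P(N ≤ 8) = 1 − Σ_{j=0}^{8} e^(−μ) μ^j/j! ≈ 0.1143.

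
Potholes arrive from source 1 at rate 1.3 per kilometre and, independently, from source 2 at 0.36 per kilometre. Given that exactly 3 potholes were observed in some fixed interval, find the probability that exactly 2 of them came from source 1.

0.3990

Given the total, each event is independently from source 1 with probability p = λ_1/(λ_1+λ_2) = 1.3/1.66 ≈ 0.7831.
So K ~ Binomial(3, 1.3/1.66): P(K = 2) = C(3,2) · (1.3/1.66)^2 · (0.36/1.66)^1 ≈ 0.3990.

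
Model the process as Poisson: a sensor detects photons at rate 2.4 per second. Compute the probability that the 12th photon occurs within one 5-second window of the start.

Over the interval, μ = 2.4 × 5 = 12 (a 5-second window = 5 seconds).
The 12th arrival falls in the interval iff at least 12 events occur there: P(S_12 ≤ t) = P(N ≥ 12) = 1 − P(N ≤ 11) ≈ 0.5384.

0.5384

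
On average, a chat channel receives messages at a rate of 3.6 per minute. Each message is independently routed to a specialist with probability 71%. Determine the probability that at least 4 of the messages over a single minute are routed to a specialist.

Thinning: the messages that are routed to a specialist themselves form a Poisson process with rate 0.71 × 3.6 = 2.556 per minute.
So μ = 2.556.
P(N ≥ 4) = 1 − P(N ≤ 3) ≈ 0.2545.

0.2545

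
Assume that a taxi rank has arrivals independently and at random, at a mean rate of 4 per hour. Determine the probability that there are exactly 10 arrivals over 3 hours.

Over the interval, μ = 4 × 3 = 12 (3 hours).
P(N = 10) = e^(−μ) μ^10/10! = e^(−12) · 12^10/3628800 ≈ 0.1048.

0.1048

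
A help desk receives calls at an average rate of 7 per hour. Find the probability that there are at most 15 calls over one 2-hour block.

Over the interval, μ = 7 × 2 = 14 (a 2-hour block = 2 hours).
P(N ≤ 15) = Σ_{j=0}^{15} e^(−μ) μ^j/j! ≈ 0.6694.

0.6694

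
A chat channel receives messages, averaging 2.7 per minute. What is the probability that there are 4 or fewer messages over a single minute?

0.8629

With mean μ = 2.7 per minute,
P(N ≤ 4) = Σ_{j=0}^{4} e^(−μ) μ^j/j! ≈ 0.8629.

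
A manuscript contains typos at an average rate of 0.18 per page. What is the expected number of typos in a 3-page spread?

0.54

E[N] = λt = 0.18 × 3 = 0.54 (a 3-page spread = 3 pages).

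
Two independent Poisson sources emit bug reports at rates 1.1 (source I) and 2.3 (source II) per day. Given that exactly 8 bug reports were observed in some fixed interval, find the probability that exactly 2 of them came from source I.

Given the total, each event is independently from source I with probability p = λ_I/(λ_I+λ_II) = 1.1/3.4 ≈ 0.3235.
So K ~ Binomial(8, 1.1/3.4): P(K = 2) = C(8,2) · (1.1/3.4)^2 · (2.3/3.4)^6 ≈ 0.2809.

0.2809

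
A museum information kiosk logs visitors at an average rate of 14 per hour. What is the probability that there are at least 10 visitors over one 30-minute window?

Over the interval, μ = 14 × 0.5 = 7 (a 30-minute window = 0.5 hours).
P(N ≥ 10) = 1 − P(N ≤ 9) = 1 − Σ_{j=0}^{9} e^(−μ) μ^j/j! ≈ 0.1695.

0.1695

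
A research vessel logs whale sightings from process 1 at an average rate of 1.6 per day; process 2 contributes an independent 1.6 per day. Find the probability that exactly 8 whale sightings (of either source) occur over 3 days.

Independent Poisson processes superpose: combined rate λ = 1.6 + 1.6 = 3.2 per day.
Over the interval, μ = 3.2 × 3 = 9.6 (3 days).
P(N = 8) = e^(−9.6) · 9.6^8/8! ≈ 0.1212.

0.1212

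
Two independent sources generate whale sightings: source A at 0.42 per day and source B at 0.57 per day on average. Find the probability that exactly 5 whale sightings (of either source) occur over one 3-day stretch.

0.0988

Independent Poisson processes superpose: combined rate λ = 0.42 + 0.57 = 0.99 per day.
Over the interval, μ = 0.99 × 3 = 2.97 (a 3-day stretch = 3 days).
P(N = 5) = e^(−2.97) · 2.97^5/5! ≈ 0.0988.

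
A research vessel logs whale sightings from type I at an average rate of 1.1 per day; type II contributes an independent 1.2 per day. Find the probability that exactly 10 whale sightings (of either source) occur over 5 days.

0.1129

Independent Poisson processes superpose: combined rate λ = 1.1 + 1.2 = 2.3 per day.
Over the interval, μ = 2.3 × 5 = 11.5 (5 days).
P(N = 10) = e^(−11.5) · 11.5^10/10! ≈ 0.1129.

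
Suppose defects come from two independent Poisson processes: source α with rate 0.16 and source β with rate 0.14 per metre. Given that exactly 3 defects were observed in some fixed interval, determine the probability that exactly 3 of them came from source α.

0.1517

Given the total, each event is independently from source α with probability p = λ_α/(λ_α+λ_β) = 0.16/0.3 ≈ 0.5333.
So K ~ Binomial(3, 0.16/0.3): P(K = 3) = C(3,3) · (0.16/0.3)^3 · (0.14/0.3)^0 ≈ 0.1517.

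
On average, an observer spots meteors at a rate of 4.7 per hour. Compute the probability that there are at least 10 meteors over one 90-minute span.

0.1746

Over the interval, μ = 4.7 × 1.5 = 7.05 (a 90-minute span = 1.5 hours).
P(N ≥ 10) = 1 − P(N ≤ 9) = 1 − Σ_{j=0}^{9} e^(−μ) μ^j/j! ≈ 0.1746.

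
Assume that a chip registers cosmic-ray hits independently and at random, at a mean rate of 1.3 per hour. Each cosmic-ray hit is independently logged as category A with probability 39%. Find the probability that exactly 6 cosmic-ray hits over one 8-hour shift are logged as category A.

0.1071

Thinning: the cosmic-ray hits that are logged as category A themselves form a Poisson process with rate 0.39 × 1.3 = 0.507 per hour.
Over the interval, μ = 0.507 × 8 = 4.056 (an 8-hour shift = 8 hours).
P(N = 6) = e^(−4.056) · 4.056^6/6! ≈ 0.1071.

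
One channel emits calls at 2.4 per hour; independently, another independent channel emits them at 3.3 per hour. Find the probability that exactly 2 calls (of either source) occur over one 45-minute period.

Independent Poisson processes superpose: combined rate λ = 2.4 + 3.3 = 5.7 per hour.
Over the interval, μ = 5.7 × 0.75 = 4.275 (a 45-minute period = 0.75 hours).
P(N = 2) = e^(−4.275) · 4.275^2/2! ≈ 0.1271.

0.1271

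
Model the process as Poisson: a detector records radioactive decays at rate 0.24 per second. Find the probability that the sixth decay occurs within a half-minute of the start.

0.7241

Over the interval, μ = 0.24 × 30 = 7.2 (a half-minute = 30 seconds).
The sixth arrival falls in the interval iff at least 6 events occur there: P(S_6 ≤ t) = P(N ≥ 6) = 1 − P(N ≤ 5) ≈ 0.7241.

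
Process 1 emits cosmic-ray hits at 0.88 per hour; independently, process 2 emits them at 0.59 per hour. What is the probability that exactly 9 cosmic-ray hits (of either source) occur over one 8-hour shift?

0.0926

Independent Poisson processes superpose: combined rate λ = 0.88 + 0.59 = 1.47 per hour.
Over the interval, μ = 1.47 × 8 = 11.76 (an 8-hour shift = 8 hours).
P(N = 9) = e^(−11.76) · 11.76^9/9! ≈ 0.0926.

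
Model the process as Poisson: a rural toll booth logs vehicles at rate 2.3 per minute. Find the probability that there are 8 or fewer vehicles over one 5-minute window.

0.1906

Over the interval, μ = 2.3 × 5 = 11.5 (a 5-minute window = 5 minutes).
P(N ≤ 8) = Σ_{j=0}^{8} e^(−μ) μ^j/j! ≈ 0.1906.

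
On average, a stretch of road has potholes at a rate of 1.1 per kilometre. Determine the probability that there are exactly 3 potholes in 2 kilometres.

0.1966

Over the interval, μ = 1.1 × 2 = 2.2 (2 kilometres).
P(N = 3) = e^(−μ) μ^3/3! = e^(−2.2) · 2.2^3/6 ≈ 0.1966.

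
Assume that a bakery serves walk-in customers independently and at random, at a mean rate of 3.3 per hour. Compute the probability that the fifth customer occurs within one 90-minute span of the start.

0.5507

Over the interval, μ = 3.3 × 1.5 = 4.95 (a 90-minute span = 1.5 hours).
The fifth arrival falls in the interval iff at least 5 events occur there: P(S_5 ≤ t) = P(N ≥ 5) = 1 − P(N ≤ 4) ≈ 0.5507.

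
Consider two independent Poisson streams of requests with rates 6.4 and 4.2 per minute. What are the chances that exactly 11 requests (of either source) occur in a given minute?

Independent Poisson processes superpose: combined rate λ = 6.4 + 4.2 = 10.6 per minute.
So μ = 10.6.
P(N = 11) = e^(−10.6) · 10.6^11/11! ≈ 0.1185.

0.1185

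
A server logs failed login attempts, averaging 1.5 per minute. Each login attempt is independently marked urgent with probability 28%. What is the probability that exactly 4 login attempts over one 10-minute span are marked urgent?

0.1944

Thinning: the login attempts that are marked urgent themselves form a Poisson process with rate 0.28 × 1.5 = 0.42 per minute.
Over the interval, μ = 0.42 × 10 = 4.2 (a 10-minute span = 10 minutes).
P(N = 4) = e^(−4.2) · 4.2^4/4! ≈ 0.1944.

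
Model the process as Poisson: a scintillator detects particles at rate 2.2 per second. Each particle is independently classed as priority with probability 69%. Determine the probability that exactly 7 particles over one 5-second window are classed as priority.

Thinning: the particles that are classed as priority themselves form a Poisson process with rate 0.69 × 2.2 = 1.518 per second.
Over the interval, μ = 1.518 × 5 = 7.59 (a 5-second window = 5 seconds).
P(N = 7) = e^(−7.59) · 7.59^7/7! ≈ 0.1455.

0.1455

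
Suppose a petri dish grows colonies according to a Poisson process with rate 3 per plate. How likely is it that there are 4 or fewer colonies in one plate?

0.8153

With mean μ = 3 per plate,
P(N ≤ 4) = Σ_{j=0}^{4} e^(−μ) μ^j/j! ≈ 0.8153.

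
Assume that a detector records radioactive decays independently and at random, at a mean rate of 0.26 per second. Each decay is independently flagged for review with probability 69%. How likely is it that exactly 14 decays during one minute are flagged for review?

0.0680

Thinning: the decays that are flagged for review themselves form a Poisson process with rate 0.69 × 0.26 = 0.1794 per second.
Over the interval, μ = 0.1794 × 60 = 10.764 (a minute = 60 seconds).
P(N = 14) = e^(−10.764) · 10.764^14/14! ≈ 0.0680.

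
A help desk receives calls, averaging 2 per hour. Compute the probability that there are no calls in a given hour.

With mean μ = 2 per hour,
P(N = 0) = e^(−μ) μ^0/0! = e^(−2) · 2^0/1 ≈ 0.1353.

0.1353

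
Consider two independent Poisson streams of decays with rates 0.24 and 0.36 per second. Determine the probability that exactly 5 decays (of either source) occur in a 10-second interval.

Independent Poisson processes superpose: combined rate λ = 0.24 + 0.36 = 0.6 per second.
Over the interval, μ = 0.6 × 10 = 6 (a 10-second interval = 10 seconds).
P(N = 5) = e^(−6) · 6^5/5! ≈ 0.1606.

0.1606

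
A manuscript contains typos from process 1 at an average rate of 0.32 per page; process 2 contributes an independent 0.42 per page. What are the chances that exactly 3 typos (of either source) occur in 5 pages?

Independent Poisson processes superpose: combined rate λ = 0.32 + 0.42 = 0.74 per page.
Over the interval, μ = 0.74 × 5 = 3.7 (5 pages).
P(N = 3) = e^(−3.7) · 3.7^3/3! ≈ 0.2087.

0.2087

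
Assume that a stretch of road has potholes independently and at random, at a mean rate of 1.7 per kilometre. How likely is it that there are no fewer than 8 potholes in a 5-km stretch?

Over the interval, μ = 1.7 × 5 = 8.5 (a 5-km stretch = 5 kilometres).
P(N ≥ 8) = 1 − P(N ≤ 7) = 1 − Σ_{j=0}^{7} e^(−μ) μ^j/j! ≈ 0.6144.

0.6144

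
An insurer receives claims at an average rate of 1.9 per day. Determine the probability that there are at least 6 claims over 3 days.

Over the interval, μ = 1.9 × 3 = 5.7 (3 days).
P(N ≥ 6) = 1 − P(N ≤ 5) = 1 − Σ_{j=0}^{5} e^(−μ) μ^j/j! ≈ 0.5050.

0.5050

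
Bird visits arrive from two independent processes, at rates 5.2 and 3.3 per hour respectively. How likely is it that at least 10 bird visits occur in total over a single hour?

0.3470

Independent Poisson processes superpose: combined rate λ = 5.2 + 3.3 = 8.5 per hour.
So μ = 8.5.
P(N ≥ 10) = 1 − P(N ≤ 9) ≈ 0.3470.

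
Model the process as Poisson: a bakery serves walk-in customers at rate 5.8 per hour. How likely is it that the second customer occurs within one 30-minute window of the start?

Over the interval, μ = 5.8 × 0.5 = 2.9 (a 30-minute window = 0.5 hours).
The second arrival falls in the interval iff at least 2 events occur there: P(S_2 ≤ t) = P(N ≥ 2) = 1 − P(N ≤ 1) ≈ 0.7854.

0.7854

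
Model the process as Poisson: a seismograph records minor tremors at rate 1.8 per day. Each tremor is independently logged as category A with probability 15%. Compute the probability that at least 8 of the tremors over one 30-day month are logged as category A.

0.5609

Thinning: the tremors that are logged as category A themselves form a Poisson process with rate 0.15 × 1.8 = 0.27 per day.
Over the interval, μ = 0.27 × 30 = 8.1 (a 30-day month = 30 days).
P(N ≥ 8) = 1 − P(N ≤ 7) ≈ 0.5609.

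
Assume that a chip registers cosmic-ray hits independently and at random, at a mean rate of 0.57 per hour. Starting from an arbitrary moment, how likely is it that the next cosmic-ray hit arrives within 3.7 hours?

0.8786

Inter-arrival times are exponential with rate λ = 0.57 per hour.
P(T ≤ 3.7) = 1 − e^(−λt) = 1 − e^(−0.57 × 3.7) = 1 − e^(−2.109) ≈ 0.8786.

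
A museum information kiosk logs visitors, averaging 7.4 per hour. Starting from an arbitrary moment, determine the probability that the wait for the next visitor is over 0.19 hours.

0.2451

The wait for the next event is exponential with rate λ = 7.4 per hour.
P(T > 0.19) = e^(−λt) = e^(−7.4 × 0.19) = e^(−1.406) ≈ 0.2451.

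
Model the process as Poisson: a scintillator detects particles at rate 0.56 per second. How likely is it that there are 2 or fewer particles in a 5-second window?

Over the interval, μ = 0.56 × 5 = 2.8 (a 5-second window = 5 seconds).
P(N ≤ 2) = Σ_{j=0}^{2} e^(−μ) μ^j/j! ≈ 0.4695.

0.4695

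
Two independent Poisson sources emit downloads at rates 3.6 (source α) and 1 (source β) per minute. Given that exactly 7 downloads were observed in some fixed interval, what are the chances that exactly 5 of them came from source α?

Given the total, each event is independently from source α with probability p = λ_α/(λ_α+λ_β) = 3.6/4.6 ≈ 0.7826.
So K ~ Binomial(7, 3.6/4.6): P(K = 5) = C(7,5) · (3.6/4.6)^5 · (1/4.6)^2 ≈ 0.2914.

0.2914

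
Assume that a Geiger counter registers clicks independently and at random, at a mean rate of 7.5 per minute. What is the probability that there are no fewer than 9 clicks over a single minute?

0.3380

With mean μ = 7.5 per minute,
P(N ≥ 9) = 1 − P(N ≤ 8) = 1 − Σ_{j=0}^{8} e^(−μ) μ^j/j! ≈ 0.3380.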